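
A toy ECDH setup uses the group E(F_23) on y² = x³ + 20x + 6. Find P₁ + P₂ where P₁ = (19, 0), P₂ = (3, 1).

(19, 0) + (3, 1). λ = (1 - 0)/(3 - 19) ≡ 1/7 mod 23. 7⁻¹ ≡ 10 (mod 23), so λ ≡ 10.
  x = λ² - 19 - 3 = 100 - 22 ≡ 9; y = λ·(19 - 9) - 0 ≡ 8. → (9, 8)

(9, 8)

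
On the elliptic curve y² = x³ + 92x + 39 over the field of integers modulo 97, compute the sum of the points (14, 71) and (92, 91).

(66, 45)

(14, 71) + (92, 91). λ = (91 - 71)/(92 - 14) ≡ 20/78 mod 97. 78⁻¹ ≡ 51 (mod 97), so λ ≡ 50.
  x = λ² - 14 - 92 = 2500 - 106 ≡ 66; y = λ·(14 - 66) - 71 ≡ 45. → (66, 45)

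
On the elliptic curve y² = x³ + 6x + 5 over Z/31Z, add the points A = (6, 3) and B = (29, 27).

(6, 3) + (29, 27). λ = (27 - 3)/(29 - 6) ≡ 24/23 mod 31. 23⁻¹ ≡ 27 (mod 31) since 23·27 = 621 ≡ 1, so λ ≡ 28.
  x = λ² - 6 - 29 = 784 - 35 ≡ 5; y = λ·(6 - 5) - 3 ≡ 25. → (5, 25)

(5, 25)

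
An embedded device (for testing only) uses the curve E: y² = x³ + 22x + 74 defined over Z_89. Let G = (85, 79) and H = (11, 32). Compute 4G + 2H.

First 4G:
Repeated addition: build up to 4G.
2G: tangent at (85, 79): λ = (3·85² + 22)/(2·79) ≡ 70/69. 69⁻¹ ≡ 40 (mod 89), so λ ≡ 70·40 ≡ 41.
  x = λ² - 85 - 85 = 1681 - 170 ≡ 87; y = λ·(85 - 87) - 79 ≡ 17. → (87, 17)
3G: (87, 17) + (85, 79). λ = (79 - 17)/(85 - 87) ≡ 62/87 mod 89. 87⁻¹ ≡ 44 (mod 89) since 87·44 = 3828 ≡ 1, so λ ≡ 58.
  x = λ² - 87 - 85 = 3364 - 172 ≡ 77; y = λ·(87 - 77) - 17 ≡ 29. → (77, 29)
4G: (77, 29) + (85, 79). λ = (79 - 29)/(85 - 77) ≡ 50/8 mod 89. 8⁻¹ ≡ 78 (mod 89), so λ ≡ 73.
  x = λ² - 77 - 85 = 5329 - 162 ≡ 5; y = λ·(77 - 5) - 29 ≡ 65. → (5, 65)
4G = (5, 65).
Next 2H:
Repeated addition: build up to 2H.
2H: tangent at (11, 32): λ = (3·11² + 22)/(2·32) ≡ 29/64. 64⁻¹ ≡ 32 (mod 89), so λ ≡ 29·32 ≡ 38.
  x = λ² - 11 - 11 = 1444 - 22 ≡ 87; y = λ·(11 - 87) - 32 ≡ 17. → (87, 17)
2H = (87, 17).
Finally 4G + 2H:
(5, 65) + (87, 17). λ = (17 - 65)/(87 - 5) ≡ 41/82 mod 89. 82⁻¹ ≡ 38 (mod 89), so λ ≡ 45.
  x = λ² - 5 - 87 = 2025 - 92 ≡ 64; y = λ·(5 - 64) - 65 ≡ 39. → (64, 39)

(64, 39)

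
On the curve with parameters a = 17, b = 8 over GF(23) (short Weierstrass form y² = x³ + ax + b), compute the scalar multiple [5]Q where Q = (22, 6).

Double-and-add on 5 = (101)₂. Start with Q = (22, 6) for the leading 1-bit.
double: tangent at (22, 6): λ = (3·22² + 17)/(2·6) ≡ 20/12. 12⁻¹ ≡ 2 (mod 23), so λ ≡ 20·2 ≡ 17.
  x = λ² - 22 - 22 = 289 - 44 ≡ 15; y = λ·(22 - 15) - 6 ≡ 21. → (15, 21)
double: tangent at (15, 21): λ = (3·15² + 17)/(2·21) ≡ 2/19. 19⁻¹ ≡ 17 (mod 23) since 19·17 = 323 ≡ 1, so λ ≡ 2·17 ≡ 11.
  x = λ² - 15 - 15 = 121 - 30 ≡ 22; y = λ·(15 - 22) - 21 ≡ 17. → (22, 17)
add Q: (22, 17) + (22, 6): same x and y₁ ≡ -y₂, so the sum is O.

O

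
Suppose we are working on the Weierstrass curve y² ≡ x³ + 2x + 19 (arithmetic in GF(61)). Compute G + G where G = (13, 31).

tangent at (13, 31): λ = (3·13² + 2)/(2·31) ≡ 21/1. 1⁻¹ ≡ 1 (mod 61), so λ ≡ 21·1 ≡ 21.
  x = λ² - 13 - 13 = 441 - 26 ≡ 49; y = λ·(13 - 49) - 31 ≡ 6. → (49, 6)

(49, 6)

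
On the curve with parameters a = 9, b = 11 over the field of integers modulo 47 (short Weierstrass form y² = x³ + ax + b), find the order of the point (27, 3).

8

2P: tangent at (27, 3): λ = (3·27² + 9)/(2·3) ≡ 34/6. 6⁻¹ ≡ 8 (mod 47), so λ ≡ 34·8 ≡ 37.
  x = λ² - 27 - 27 = 1369 - 54 ≡ 46; y = λ·(27 - 46) - 3 ≡ 46. → (46, 46)
3P: (46, 46) + (27, 3). λ = (3 - 46)/(27 - 46) ≡ 4/28 mod 47. 28⁻¹ ≡ 42 (mod 47) since 28·42 = 1176 ≡ 1, so λ ≡ 27.
  x = λ² - 46 - 27 = 729 - 73 ≡ 45; y = λ·(46 - 45) - 46 ≡ 28. → (45, 28)
4P: (45, 28) + (27, 3). λ = (3 - 28)/(27 - 45) ≡ 22/29 mod 47. 29⁻¹ ≡ 13 (mod 47) since 29·13 = 377 ≡ 1, so λ ≡ 4.
  x = λ² - 45 - 27 = 16 - 72 ≡ 38; y = λ·(45 - 38) - 28 ≡ 0. → (38, 0)
5P: (38, 0) + (27, 3). λ = (3 - 0)/(27 - 38) ≡ 3/36 mod 47. 36⁻¹ ≡ 17 (mod 47), so λ ≡ 4.
  x = λ² - 38 - 27 = 16 - 65 ≡ 45; y = λ·(38 - 45) - 0 ≡ 19. → (45, 19)
6P: (45, 19) + (27, 3). λ = (3 - 19)/(27 - 45) ≡ 31/29 mod 47. 29⁻¹ ≡ 13 (mod 47), so λ ≡ 27.
  x = λ² - 45 - 27 = 729 - 72 ≡ 46; y = λ·(45 - 46) - 19 ≡ 1. → (46, 1)
7P: (46, 1) + (27, 3). λ = (3 - 1)/(27 - 46) ≡ 2/28 mod 47. 28⁻¹ ≡ 42 (mod 47), so λ ≡ 37.
  x = λ² - 46 - 27 = 1369 - 73 ≡ 27; y = λ·(46 - 27) - 1 ≡ 44. → (27, 44)
8P: (27, 44) + (27, 3): same x and y₁ ≡ -y₂, so the sum is 𝒪.
8P = 𝒪, so the order is 8.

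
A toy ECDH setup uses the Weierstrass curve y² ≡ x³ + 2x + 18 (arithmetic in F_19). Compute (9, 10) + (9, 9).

O

The two points share x = 9 and their y-coordinates satisfy 10 + 9 ≡ 0 (mod 19), so they are inverses. Their sum is ∞.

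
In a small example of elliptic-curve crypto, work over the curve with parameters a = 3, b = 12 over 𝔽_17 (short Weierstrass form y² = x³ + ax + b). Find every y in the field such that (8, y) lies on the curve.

x³ + 3x + 12 = 548 ≡ 4 (mod 17).
Square roots of 4 mod 17: 2 and 15 (since 2² = 4 ≡ 4).

2, 15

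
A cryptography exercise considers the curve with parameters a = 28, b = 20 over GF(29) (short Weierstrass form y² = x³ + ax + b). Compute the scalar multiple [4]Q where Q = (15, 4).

(4, 14)

Double-and-add on 4 = (100)₂. Start with Q = (15, 4) for the leading 1-bit.
double: tangent at (15, 4): λ = (3·15² + 28)/(2·4) ≡ 7/8. 8⁻¹ ≡ 11 (mod 29), so λ ≡ 7·11 ≡ 19.
  x = λ² - 15 - 15 = 361 - 30 ≡ 12; y = λ·(15 - 12) - 4 ≡ 24. → (12, 24)
double: tangent at (12, 24): λ = (3·12² + 28)/(2·24) ≡ 25/19. 19⁻¹ ≡ 26 (mod 29), so λ ≡ 25·26 ≡ 12.
  x = λ² - 12 - 12 = 144 - 24 ≡ 4; y = λ·(12 - 4) - 24 ≡ 14. → (4, 14)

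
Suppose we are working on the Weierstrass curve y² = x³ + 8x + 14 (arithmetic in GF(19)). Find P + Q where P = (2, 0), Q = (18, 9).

(8, 18)

(2, 0) + (18, 9). λ = (9 - 0)/(18 - 2) ≡ 9/16 mod 19. 16⁻¹ ≡ 6 (mod 19) since 16·6 = 96 ≡ 1, so λ ≡ 16.
  x = λ² - 2 - 18 = 256 - 20 ≡ 8; y = λ·(2 - 8) - 0 ≡ 18. → (8, 18)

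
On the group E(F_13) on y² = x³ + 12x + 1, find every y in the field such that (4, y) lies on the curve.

3, 10

x³ + 12x + 1 = 113 ≡ 9 (mod 13).
Square roots of 9 mod 13: 3 and 10 (since 3² = 9 ≡ 9).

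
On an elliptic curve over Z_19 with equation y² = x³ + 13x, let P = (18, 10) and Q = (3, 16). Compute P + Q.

(18, 10) + (3, 16). λ = (16 - 10)/(3 - 18) ≡ 6/4 mod 19. 4⁻¹ ≡ 5 (mod 19), so λ ≡ 11.
  x = λ² - 18 - 3 = 121 - 21 ≡ 5; y = λ·(18 - 5) - 10 ≡ 0. → (5, 0)

(5, 0)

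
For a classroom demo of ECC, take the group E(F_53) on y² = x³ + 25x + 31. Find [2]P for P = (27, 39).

(39, 8)

tangent at (27, 39): λ = (3·27² + 25)/(2·39) ≡ 39/25. 25⁻¹ ≡ 17 (mod 53) since 25·17 = 425 ≡ 1, so λ ≡ 39·17 ≡ 27.
  x = λ² - 27 - 27 = 729 - 54 ≡ 39; y = λ·(27 - 39) - 39 ≡ 8. → (39, 8)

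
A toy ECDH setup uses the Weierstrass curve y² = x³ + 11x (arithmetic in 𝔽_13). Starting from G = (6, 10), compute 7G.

(6, 10)

Repeated addition: build up to 7G.
2G: tangent at (6, 10): λ = (3·6² + 11)/(2·10) ≡ 2/7. 7⁻¹ ≡ 2 (mod 13), so λ ≡ 2·2 ≡ 4.
  x = λ² - 6 - 6 = 16 - 12 ≡ 4; y = λ·(6 - 4) - 10 ≡ 11. → (4, 11)
3G: (4, 11) + (6, 10). λ = (10 - 11)/(6 - 4) ≡ 12/2 mod 13. 2⁻¹ ≡ 7 (mod 13) since 2·7 = 14 ≡ 1, so λ ≡ 6.
  x = λ² - 4 - 6 = 36 - 10 ≡ 0; y = λ·(4 - 0) - 11 ≡ 0. → (0, 0)
4G: (0, 0) + (6, 10). λ = (10 - 0)/(6 - 0) ≡ 10/6 mod 13. 6⁻¹ ≡ 11 (mod 13), so λ ≡ 6.
  x = λ² - 0 - 6 = 36 - 6 ≡ 4; y = λ·(0 - 4) - 0 ≡ 2. → (4, 2)
5G: (4, 2) + (6, 10). λ = (10 - 2)/(6 - 4) ≡ 8/2 mod 13. 2⁻¹ ≡ 7 (mod 13), so λ ≡ 4.
  x = λ² - 4 - 6 = 16 - 10 ≡ 6; y = λ·(4 - 6) - 2 ≡ 3. → (6, 3)
6G: (6, 3) + (6, 10): same x and y₁ ≡ -y₂, so the sum is the point at infinity.
7G: the point at infinity + (6, 10) = (6, 10) (identity).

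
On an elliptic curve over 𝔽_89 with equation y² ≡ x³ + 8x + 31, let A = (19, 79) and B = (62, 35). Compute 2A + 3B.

(76, 69)

First 2A:
Repeated addition: build up to 2A.
2A: tangent at (19, 79): λ = (3·19² + 8)/(2·79) ≡ 23/69. 69⁻¹ ≡ 40 (mod 89), so λ ≡ 23·40 ≡ 30.
  x = λ² - 19 - 19 = 900 - 38 ≡ 61; y = λ·(19 - 61) - 79 ≡ 85. → (61, 85)
2A = (61, 85).
Next 3B:
Repeated addition: build up to 3B.
2B: tangent at (62, 35): λ = (3·62² + 8)/(2·35) ≡ 59/70. 70⁻¹ ≡ 14 (mod 89), so λ ≡ 59·14 ≡ 25.
  x = λ² - 62 - 62 = 625 - 124 ≡ 56; y = λ·(62 - 56) - 35 ≡ 26. → (56, 26)
3B: (56, 26) + (62, 35). λ = (35 - 26)/(62 - 56) ≡ 9/6 mod 89. 6⁻¹ ≡ 15 (mod 89), so λ ≡ 46.
  x = λ² - 56 - 62 = 2116 - 118 ≡ 40; y = λ·(56 - 40) - 26 ≡ 87. → (40, 87)
3B = (40, 87).
Finally 2A + 3B:
(61, 85) + (40, 87). λ = (87 - 85)/(40 - 61) ≡ 2/68 mod 89. 68⁻¹ ≡ 72 (mod 89) since 68·72 = 4896 ≡ 1, so λ ≡ 55.
  x = λ² - 61 - 40 = 3025 - 101 ≡ 76; y = λ·(61 - 76) - 85 ≡ 69. → (76, 69)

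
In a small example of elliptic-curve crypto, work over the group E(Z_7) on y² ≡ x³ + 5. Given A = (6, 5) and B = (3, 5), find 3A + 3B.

(3, 5)

First 3A:
Repeated addition: build up to 3A.
2A: tangent at (6, 5): λ = (3·6² + 0)/(2·5) ≡ 3/3. 3⁻¹ ≡ 5 (mod 7) since 3·5 = 15 ≡ 1, so λ ≡ 3·5 ≡ 1.
  x = λ² - 6 - 6 = 1 - 12 ≡ 3; y = λ·(6 - 3) - 5 ≡ 5. → (3, 5)
3A: (3, 5) + (6, 5). λ = (5 - 5)/(6 - 3) ≡ 0/3 mod 7. 3⁻¹ ≡ 5 (mod 7) since 3·5 = 15 ≡ 1, so λ ≡ 0.
  x = λ² - 3 - 6 = 0 - 9 ≡ 5; y = λ·(3 - 5) - 5 ≡ 2. → (5, 2)
3A = (5, 2).
Next 3B:
Repeated addition: build up to 3B.
2B: tangent at (3, 5): λ = (3·3² + 0)/(2·5) ≡ 6/3. 3⁻¹ ≡ 5 (mod 7), so λ ≡ 6·5 ≡ 2.
  x = λ² - 3 - 3 = 4 - 6 ≡ 5; y = λ·(3 - 5) - 5 ≡ 5. → (5, 5)
3B: (5, 5) + (3, 5). λ = (5 - 5)/(3 - 5) ≡ 0/5 mod 7. 5⁻¹ ≡ 3 (mod 7) since 5·3 = 15 ≡ 1, so λ ≡ 0.
  x = λ² - 5 - 3 = 0 - 8 ≡ 6; y = λ·(5 - 6) - 5 ≡ 2. → (6, 2)
3B = (6, 2).
Finally 3A + 3B:
(5, 2) + (6, 2). λ = (2 - 2)/(6 - 5) ≡ 0/1 mod 7. 1⁻¹ ≡ 1 (mod 7), so λ ≡ 0.
  x = λ² - 5 - 6 = 0 - 11 ≡ 3; y = λ·(5 - 3) - 2 ≡ 5. → (3, 5)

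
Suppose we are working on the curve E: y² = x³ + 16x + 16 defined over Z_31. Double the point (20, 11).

tangent at (20, 11): λ = (3·20² + 16)/(2·11) ≡ 7/22. 22⁻¹ ≡ 24 (mod 31), so λ ≡ 7·24 ≡ 13.
  x = λ² - 20 - 20 = 169 - 40 ≡ 5; y = λ·(20 - 5) - 11 ≡ 29. → (5, 29)

(5, 29)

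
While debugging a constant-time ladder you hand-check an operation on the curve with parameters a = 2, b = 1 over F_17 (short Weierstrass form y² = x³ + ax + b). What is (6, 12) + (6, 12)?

tangent at (6, 12): λ = (3·6² + 2)/(2·12) ≡ 8/7. 7⁻¹ ≡ 5 (mod 17), so λ ≡ 8·5 ≡ 6.
  x = λ² - 6 - 6 = 36 - 12 ≡ 7; y = λ·(6 - 7) - 12 ≡ 16. → (7, 16)

(7, 16)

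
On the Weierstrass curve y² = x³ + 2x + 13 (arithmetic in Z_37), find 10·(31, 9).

Write G = (31, 9).
Repeated addition: build up to 10G.
2G: tangent at (31, 9): λ = (3·31² + 2)/(2·9) ≡ 36/18. 18⁻¹ ≡ 35 (mod 37), so λ ≡ 36·35 ≡ 2.
  x = λ² - 31 - 31 = 4 - 62 ≡ 16; y = λ·(31 - 16) - 9 ≡ 21. → (16, 21)
3G: (16, 21) + (31, 9). λ = (9 - 21)/(31 - 16) ≡ 25/15 mod 37. 15⁻¹ ≡ 5 (mod 37), so λ ≡ 14.
  x = λ² - 16 - 31 = 196 - 47 ≡ 1; y = λ·(16 - 1) - 21 ≡ 4. → (1, 4)
4G: (1, 4) + (31, 9). λ = (9 - 4)/(31 - 1) ≡ 5/30 mod 37. 30⁻¹ ≡ 21 (mod 37) since 30·21 = 630 ≡ 1, so λ ≡ 31.
  x = λ² - 1 - 31 = 961 - 32 ≡ 4; y = λ·(1 - 4) - 4 ≡ 14. → (4, 14)
5G: (4, 14) + (31, 9). λ = (9 - 14)/(31 - 4) ≡ 32/27 mod 37. 27⁻¹ ≡ 11 (mod 37), so λ ≡ 19.
  x = λ² - 4 - 31 = 361 - 35 ≡ 30; y = λ·(4 - 30) - 14 ≡ 10. → (30, 10)
6G: (30, 10) + (31, 9). λ = (9 - 10)/(31 - 30) ≡ 36/1 mod 37. 1⁻¹ ≡ 1 (mod 37), so λ ≡ 36.
  x = λ² - 30 - 31 = 1296 - 61 ≡ 14; y = λ·(30 - 14) - 10 ≡ 11. → (14, 11)
7G: (14, 11) + (31, 9). λ = (9 - 11)/(31 - 14) ≡ 35/17 mod 37. 17⁻¹ ≡ 24 (mod 37) since 17·24 = 408 ≡ 1, so λ ≡ 26.
  x = λ² - 14 - 31 = 676 - 45 ≡ 2; y = λ·(14 - 2) - 11 ≡ 5. → (2, 5)
8G: (2, 5) + (31, 9). λ = (9 - 5)/(31 - 2) ≡ 4/29 mod 37. 29⁻¹ ≡ 23 (mod 37), so λ ≡ 18.
  x = λ² - 2 - 31 = 324 - 33 ≡ 32; y = λ·(2 - 32) - 5 ≡ 10. → (32, 10)
9G: (32, 10) + (31, 9). λ = (9 - 10)/(31 - 32) ≡ 36/36 mod 37. 36⁻¹ ≡ 36 (mod 37) since 36·36 = 1296 ≡ 1, so λ ≡ 1.
  x = λ² - 32 - 31 = 1 - 63 ≡ 12; y = λ·(32 - 12) - 10 ≡ 10. → (12, 10)
10G: (12, 10) + (31, 9). λ = (9 - 10)/(31 - 12) ≡ 36/19 mod 37. 19⁻¹ ≡ 2 (mod 37), so λ ≡ 35.
  x = λ² - 12 - 31 = 1225 - 43 ≡ 35; y = λ·(12 - 35) - 10 ≡ 36. → (35, 36)

(35, 36)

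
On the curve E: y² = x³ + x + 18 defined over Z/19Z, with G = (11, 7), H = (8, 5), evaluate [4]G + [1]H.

First 4G:
Double-and-add on 4 = (100)₂. Start with G = (11, 7) for the leading 1-bit.
double: tangent at (11, 7): λ = (3·11² + 1)/(2·7) ≡ 3/14. 14⁻¹ ≡ 15 (mod 19), so λ ≡ 3·15 ≡ 7.
  x = λ² - 11 - 11 = 49 - 22 ≡ 8; y = λ·(11 - 8) - 7 ≡ 14. → (8, 14)
double: tangent at (8, 14): λ = (3·8² + 1)/(2·14) ≡ 3/9. 9⁻¹ ≡ 17 (mod 19), so λ ≡ 3·17 ≡ 13.
  x = λ² - 8 - 8 = 169 - 16 ≡ 1; y = λ·(8 - 1) - 14 ≡ 1. → (1, 1)
4G = (1, 1).
Finally 4G + H:
(1, 1) + (8, 5). λ = (5 - 1)/(8 - 1) ≡ 4/7 mod 19. 7⁻¹ ≡ 11 (mod 19) since 7·11 = 77 ≡ 1, so λ ≡ 6.
  x = λ² - 1 - 8 = 36 - 9 ≡ 8; y = λ·(1 - 8) - 1 ≡ 14. → (8, 14)

(8, 14)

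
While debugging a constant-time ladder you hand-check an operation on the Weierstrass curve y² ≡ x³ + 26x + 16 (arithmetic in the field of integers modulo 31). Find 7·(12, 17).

(16, 8)

Write G = (12, 17).
Double-and-add on 7 = (111)₂. Start with G = (12, 17) for the leading 1-bit.
double: tangent at (12, 17): λ = (3·12² + 26)/(2·17) ≡ 24/3. 3⁻¹ ≡ 21 (mod 31), so λ ≡ 24·21 ≡ 8.
  x = λ² - 12 - 12 = 64 - 24 ≡ 9; y = λ·(12 - 9) - 17 ≡ 7. → (9, 7)
add G: (9, 7) + (12, 17). λ = (17 - 7)/(12 - 9) ≡ 10/3 mod 31. 3⁻¹ ≡ 21 (mod 31) since 3·21 = 63 ≡ 1, so λ ≡ 24.
  x = λ² - 9 - 12 = 576 - 21 ≡ 28; y = λ·(9 - 28) - 7 ≡ 2. → (28, 2)
double: tangent at (28, 2): λ = (3·28² + 26)/(2·2) ≡ 22/4. 4⁻¹ ≡ 8 (mod 31), so λ ≡ 22·8 ≡ 21.
  x = λ² - 28 - 28 = 441 - 56 ≡ 13; y = λ·(28 - 13) - 2 ≡ 3. → (13, 3)
add G: (13, 3) + (12, 17). λ = (17 - 3)/(12 - 13) ≡ 14/30 mod 31. 30⁻¹ ≡ 30 (mod 31), so λ ≡ 17.
  x = λ² - 13 - 12 = 289 - 25 ≡ 16; y = λ·(13 - 16) - 3 ≡ 8. → (16, 8)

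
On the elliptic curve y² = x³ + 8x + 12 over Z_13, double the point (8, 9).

(11, 1)

tangent at (8, 9): λ = (3·8² + 8)/(2·9) ≡ 5/5. 5⁻¹ ≡ 8 (mod 13), so λ ≡ 5·8 ≡ 1.
  x = λ² - 8 - 8 = 1 - 16 ≡ 11; y = λ·(8 - 11) - 9 ≡ 1. → (11, 1)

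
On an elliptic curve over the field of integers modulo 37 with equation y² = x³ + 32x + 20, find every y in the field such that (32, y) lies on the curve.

none

x³ + 32x + 20 = 33812 ≡ 31 (mod 37).
31 is a non-residue mod 37; no y exists.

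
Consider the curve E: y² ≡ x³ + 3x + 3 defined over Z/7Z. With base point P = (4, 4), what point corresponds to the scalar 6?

Double-and-add on 6 = (110)₂. Start with P = (4, 4) for the leading 1-bit.
double: tangent at (4, 4): λ = (3·4² + 3)/(2·4) ≡ 2/1. 1⁻¹ ≡ 1 (mod 7), so λ ≡ 2·1 ≡ 2.
  x = λ² - 4 - 4 = 4 - 8 ≡ 3; y = λ·(4 - 3) - 4 ≡ 5. → (3, 5)
add P: (3, 5) + (4, 4). λ = (4 - 5)/(4 - 3) ≡ 6/1 mod 7. 1⁻¹ ≡ 1 (mod 7), so λ ≡ 6.
  x = λ² - 3 - 4 = 36 - 7 ≡ 1; y = λ·(3 - 1) - 5 ≡ 0. → (1, 0)
double: (1, 0) + (1, 0): same x and y₁ ≡ -y₂, so the sum is ∞.

O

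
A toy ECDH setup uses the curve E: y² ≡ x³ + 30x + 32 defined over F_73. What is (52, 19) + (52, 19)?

tangent at (52, 19): λ = (3·52² + 30)/(2·19) ≡ 39/38. 38⁻¹ ≡ 25 (mod 73), so λ ≡ 39·25 ≡ 26.
  x = λ² - 52 - 52 = 676 - 104 ≡ 61; y = λ·(52 - 61) - 19 ≡ 39. → (61, 39)

(61, 39)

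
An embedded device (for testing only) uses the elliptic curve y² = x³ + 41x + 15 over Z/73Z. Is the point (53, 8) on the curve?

no

y² = 8² ≡ 64; x³ + 41x + 15 = 151065 ≡ 28 (mod 73). 64 ≠ 28.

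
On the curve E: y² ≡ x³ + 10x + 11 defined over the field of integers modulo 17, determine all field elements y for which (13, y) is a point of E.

3, 14

x³ + 10x + 11 = 2338 ≡ 9 (mod 17).
Square roots of 9 mod 17: 3 and 14 (since 3² = 9 ≡ 9).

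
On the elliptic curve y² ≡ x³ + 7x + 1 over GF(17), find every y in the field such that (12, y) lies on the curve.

x³ + 7x + 1 = 1813 ≡ 11 (mod 17).
11 is a non-residue mod 17; no y exists.

none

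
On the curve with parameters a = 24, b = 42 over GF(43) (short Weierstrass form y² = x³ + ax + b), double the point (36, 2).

tangent at (36, 2): λ = (3·36² + 24)/(2·2) ≡ 42/4. 4⁻¹ ≡ 11 (mod 43), so λ ≡ 42·11 ≡ 32.
  x = λ² - 36 - 36 = 1024 - 72 ≡ 6; y = λ·(36 - 6) - 2 ≡ 12. → (6, 12)

(6, 12)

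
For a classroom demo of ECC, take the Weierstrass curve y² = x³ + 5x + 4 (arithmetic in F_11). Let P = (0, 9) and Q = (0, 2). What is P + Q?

The two points share x = 0 and their y-coordinates satisfy 9 + 2 ≡ 0 (mod 11), so they are inverses. Their sum is 𝒪.

O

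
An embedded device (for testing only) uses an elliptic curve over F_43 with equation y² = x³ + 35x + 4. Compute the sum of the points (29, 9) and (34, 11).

(18, 4)

(29, 9) + (34, 11). λ = (11 - 9)/(34 - 29) ≡ 2/5 mod 43. 5⁻¹ ≡ 26 (mod 43) since 5·26 = 130 ≡ 1, so λ ≡ 9.
  x = λ² - 29 - 34 = 81 - 63 ≡ 18; y = λ·(29 - 18) - 9 ≡ 4. → (18, 4)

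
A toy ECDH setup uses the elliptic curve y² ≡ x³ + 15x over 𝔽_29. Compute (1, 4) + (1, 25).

O

The two points share x = 1 and their y-coordinates satisfy 4 + 25 ≡ 0 (mod 29), so they are inverses. Their sum is 𝒪.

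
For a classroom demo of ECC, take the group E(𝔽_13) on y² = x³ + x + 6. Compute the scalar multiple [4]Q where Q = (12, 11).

Repeated addition: build up to 4Q.
2Q: tangent at (12, 11): λ = (3·12² + 1)/(2·11) ≡ 4/9. 9⁻¹ ≡ 3 (mod 13), so λ ≡ 4·3 ≡ 12.
  x = λ² - 12 - 12 = 144 - 24 ≡ 3; y = λ·(12 - 3) - 11 ≡ 6. → (3, 6)
3Q: (3, 6) + (12, 11). λ = (11 - 6)/(12 - 3) ≡ 5/9 mod 13. 9⁻¹ ≡ 3 (mod 13), so λ ≡ 2.
  x = λ² - 3 - 12 = 4 - 15 ≡ 2; y = λ·(3 - 2) - 6 ≡ 9. → (2, 9)
4Q: (2, 9) + (12, 11). λ = (11 - 9)/(12 - 2) ≡ 2/10 mod 13. 10⁻¹ ≡ 4 (mod 13) since 10·4 = 40 ≡ 1, so λ ≡ 8.
  x = λ² - 2 - 12 = 64 - 14 ≡ 11; y = λ·(2 - 11) - 9 ≡ 10. → (11, 10)

(11, 10)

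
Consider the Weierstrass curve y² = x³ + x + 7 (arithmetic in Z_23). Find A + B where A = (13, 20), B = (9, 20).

(1, 3)

(13, 20) + (9, 20). λ = (20 - 20)/(9 - 13) ≡ 0/19 mod 23. 19⁻¹ ≡ 17 (mod 23) since 19·17 = 323 ≡ 1, so λ ≡ 0.
  x = λ² - 13 - 9 = 0 - 22 ≡ 1; y = λ·(13 - 1) - 20 ≡ 3. → (1, 3)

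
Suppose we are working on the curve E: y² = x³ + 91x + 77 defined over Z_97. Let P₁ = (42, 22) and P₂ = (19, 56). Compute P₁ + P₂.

(27, 95)

(42, 22) + (19, 56). λ = (56 - 22)/(19 - 42) ≡ 34/74 mod 97. 74⁻¹ ≡ 59 (mod 97), so λ ≡ 66.
  x = λ² - 42 - 19 = 4356 - 61 ≡ 27; y = λ·(42 - 27) - 22 ≡ 95. → (27, 95)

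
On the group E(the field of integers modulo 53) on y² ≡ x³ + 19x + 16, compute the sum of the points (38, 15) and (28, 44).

(38, 15) + (28, 44). λ = (44 - 15)/(28 - 38) ≡ 29/43 mod 53. 43⁻¹ ≡ 37 (mod 53) since 43·37 = 1591 ≡ 1, so λ ≡ 13.
  x = λ² - 38 - 28 = 169 - 66 ≡ 50; y = λ·(38 - 50) - 15 ≡ 41. → (50, 41)

(50, 41)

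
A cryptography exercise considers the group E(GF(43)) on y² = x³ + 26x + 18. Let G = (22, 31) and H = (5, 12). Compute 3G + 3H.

(5, 12)

First 3G:
Repeated addition: build up to 3G.
2G: tangent at (22, 31): λ = (3·22² + 26)/(2·31) ≡ 16/19. 19⁻¹ ≡ 34 (mod 43), so λ ≡ 16·34 ≡ 28.
  x = λ² - 22 - 22 = 784 - 44 ≡ 9; y = λ·(22 - 9) - 31 ≡ 32. → (9, 32)
3G: (9, 32) + (22, 31). λ = (31 - 32)/(22 - 9) ≡ 42/13 mod 43. 13⁻¹ ≡ 10 (mod 43) since 13·10 = 130 ≡ 1, so λ ≡ 33.
  x = λ² - 9 - 22 = 1089 - 31 ≡ 26; y = λ·(9 - 26) - 32 ≡ 9. → (26, 9)
3G = (26, 9).
Next 3H:
Repeated addition: build up to 3H.
2H: tangent at (5, 12): λ = (3·5² + 26)/(2·12) ≡ 15/24. 24⁻¹ ≡ 9 (mod 43) since 24·9 = 216 ≡ 1, so λ ≡ 15·9 ≡ 6.
  x = λ² - 5 - 5 = 36 - 10 ≡ 26; y = λ·(5 - 26) - 12 ≡ 34. → (26, 34)
3H: (26, 34) + (5, 12). λ = (12 - 34)/(5 - 26) ≡ 21/22 mod 43. 22⁻¹ ≡ 2 (mod 43) since 22·2 = 44 ≡ 1, so λ ≡ 42.
  x = λ² - 26 - 5 = 1764 - 31 ≡ 13; y = λ·(26 - 13) - 34 ≡ 39. → (13, 39)
3H = (13, 39).
Finally 3G + 3H:
(26, 9) + (13, 39). λ = (39 - 9)/(13 - 26) ≡ 30/30 mod 43. 30⁻¹ ≡ 33 (mod 43) since 30·33 = 990 ≡ 1, so λ ≡ 1.
  x = λ² - 26 - 13 = 1 - 39 ≡ 5; y = λ·(26 - 5) - 9 ≡ 12. → (5, 12)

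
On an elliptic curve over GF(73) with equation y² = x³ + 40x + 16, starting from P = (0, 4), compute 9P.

Double-and-add on 9 = (1001)₂. Start with P = (0, 4) for the leading 1-bit.
double: tangent at (0, 4): λ = (3·0² + 40)/(2·4) ≡ 40/8. 8⁻¹ ≡ 64 (mod 73) since 8·64 = 512 ≡ 1, so λ ≡ 40·64 ≡ 5.
  x = λ² - 0 - 0 = 25 - 0 ≡ 25; y = λ·(0 - 25) - 4 ≡ 17. → (25, 17)
double: tangent at (25, 17): λ = (3·25² + 40)/(2·17) ≡ 17/34. 34⁻¹ ≡ 58 (mod 73), so λ ≡ 17·58 ≡ 37.
  x = λ² - 25 - 25 = 1369 - 50 ≡ 5; y = λ·(25 - 5) - 17 ≡ 66. → (5, 66)
double: tangent at (5, 66): λ = (3·5² + 40)/(2·66) ≡ 42/59. 59⁻¹ ≡ 26 (mod 73), so λ ≡ 42·26 ≡ 70.
  x = λ² - 5 - 5 = 4900 - 10 ≡ 72; y = λ·(5 - 72) - 66 ≡ 62. → (72, 62)
add P: (72, 62) + (0, 4). λ = (4 - 62)/(0 - 72) ≡ 15/1 mod 73. 1⁻¹ ≡ 1 (mod 73) since 1·1 = 1 ≡ 1, so λ ≡ 15.
  x = λ² - 72 - 0 = 225 - 72 ≡ 7; y = λ·(72 - 7) - 62 ≡ 37. → (7, 37)

(7, 37)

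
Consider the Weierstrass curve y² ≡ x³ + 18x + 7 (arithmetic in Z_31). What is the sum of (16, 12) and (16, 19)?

O

The two points share x = 16 and their y-coordinates satisfy 12 + 19 ≡ 0 (mod 31), so they are inverses. Their sum is the point at infinity.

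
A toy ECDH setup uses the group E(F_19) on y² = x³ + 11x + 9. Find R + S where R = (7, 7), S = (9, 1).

(7, 7) + (9, 1). λ = (1 - 7)/(9 - 7) ≡ 13/2 mod 19. 2⁻¹ ≡ 10 (mod 19) since 2·10 = 20 ≡ 1, so λ ≡ 16.
  x = λ² - 7 - 9 = 256 - 16 ≡ 12; y = λ·(7 - 12) - 7 ≡ 8. → (12, 8)

(12, 8)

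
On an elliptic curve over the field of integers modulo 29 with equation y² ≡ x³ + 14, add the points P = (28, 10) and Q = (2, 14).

(28, 10) + (2, 14). λ = (14 - 10)/(2 - 28) ≡ 4/3 mod 29. 3⁻¹ ≡ 10 (mod 29), so λ ≡ 11.
  x = λ² - 28 - 2 = 121 - 30 ≡ 4; y = λ·(28 - 4) - 10 ≡ 22. → (4, 22)

(4, 22)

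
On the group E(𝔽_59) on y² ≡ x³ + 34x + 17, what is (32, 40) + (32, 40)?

(55, 42)

tangent at (32, 40): λ = (3·32² + 34)/(2·40) ≡ 38/21. 21⁻¹ ≡ 45 (mod 59), so λ ≡ 38·45 ≡ 58.
  x = λ² - 32 - 32 = 3364 - 64 ≡ 55; y = λ·(32 - 55) - 40 ≡ 42. → (55, 42)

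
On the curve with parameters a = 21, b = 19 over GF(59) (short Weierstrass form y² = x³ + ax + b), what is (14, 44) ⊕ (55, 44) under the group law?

(14, 44) + (55, 44). λ = (44 - 44)/(55 - 14) ≡ 0/41 mod 59. 41⁻¹ ≡ 36 (mod 59), so λ ≡ 0.
  x = λ² - 14 - 55 = 0 - 69 ≡ 49; y = λ·(14 - 49) - 44 ≡ 15. → (49, 15)

(49, 15)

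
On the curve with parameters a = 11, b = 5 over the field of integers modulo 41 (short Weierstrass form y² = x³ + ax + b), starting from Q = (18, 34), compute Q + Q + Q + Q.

(5, 29)

Double-and-add on 4 = (100)₂. Start with Q = (18, 34) for the leading 1-bit.
double: tangent at (18, 34): λ = (3·18² + 11)/(2·34) ≡ 40/27. 27⁻¹ ≡ 38 (mod 41), so λ ≡ 40·38 ≡ 3.
  x = λ² - 18 - 18 = 9 - 36 ≡ 14; y = λ·(18 - 14) - 34 ≡ 19. → (14, 19)
double: tangent at (14, 19): λ = (3·14² + 11)/(2·19) ≡ 25/38. 38⁻¹ ≡ 27 (mod 41), so λ ≡ 25·27 ≡ 19.
  x = λ² - 14 - 14 = 361 - 28 ≡ 5; y = λ·(14 - 5) - 19 ≡ 29. → (5, 29)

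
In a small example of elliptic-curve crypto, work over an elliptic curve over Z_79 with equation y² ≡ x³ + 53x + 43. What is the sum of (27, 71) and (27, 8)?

O

The two points share x = 27 and their y-coordinates satisfy 71 + 8 ≡ 0 (mod 79), so they are inverses. Their sum is O.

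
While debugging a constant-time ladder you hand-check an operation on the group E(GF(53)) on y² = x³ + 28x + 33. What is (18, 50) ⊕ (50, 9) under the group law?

(18, 50) + (50, 9). λ = (9 - 50)/(50 - 18) ≡ 12/32 mod 53. 32⁻¹ ≡ 5 (mod 53) since 32·5 = 160 ≡ 1, so λ ≡ 7.
  x = λ² - 18 - 50 = 49 - 68 ≡ 34; y = λ·(18 - 34) - 50 ≡ 50. → (34, 50)

(34, 50)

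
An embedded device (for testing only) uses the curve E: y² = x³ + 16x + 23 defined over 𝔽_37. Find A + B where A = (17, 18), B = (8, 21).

(17, 18) + (8, 21). λ = (21 - 18)/(8 - 17) ≡ 3/28 mod 37. 28⁻¹ ≡ 4 (mod 37), so λ ≡ 12.
  x = λ² - 17 - 8 = 144 - 25 ≡ 8; y = λ·(17 - 8) - 18 ≡ 16. → (8, 16)

(8, 16)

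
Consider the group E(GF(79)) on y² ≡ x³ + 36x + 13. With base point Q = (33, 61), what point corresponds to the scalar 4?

Repeated addition: build up to 4Q.
2Q: tangent at (33, 61): λ = (3·33² + 36)/(2·61) ≡ 64/43. 43⁻¹ ≡ 68 (mod 79) since 43·68 = 2924 ≡ 1, so λ ≡ 64·68 ≡ 7.
  x = λ² - 33 - 33 = 49 - 66 ≡ 62; y = λ·(33 - 62) - 61 ≡ 52. → (62, 52)
3Q: (62, 52) + (33, 61). λ = (61 - 52)/(33 - 62) ≡ 9/50 mod 79. 50⁻¹ ≡ 49 (mod 79) since 50·49 = 2450 ≡ 1, so λ ≡ 46.
  x = λ² - 62 - 33 = 2116 - 95 ≡ 46; y = λ·(62 - 46) - 52 ≡ 52. → (46, 52)
4Q: (46, 52) + (33, 61). λ = (61 - 52)/(33 - 46) ≡ 9/66 mod 79. 66⁻¹ ≡ 6 (mod 79) since 66·6 = 396 ≡ 1, so λ ≡ 54.
  x = λ² - 46 - 33 = 2916 - 79 ≡ 72; y = λ·(46 - 72) - 52 ≡ 45. → (72, 45)

(72, 45)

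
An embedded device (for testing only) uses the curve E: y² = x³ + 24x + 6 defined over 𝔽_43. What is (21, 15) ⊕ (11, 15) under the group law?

(11, 28)

(21, 15) + (11, 15). λ = (15 - 15)/(11 - 21) ≡ 0/33 mod 43. 33⁻¹ ≡ 30 (mod 43) since 33·30 = 990 ≡ 1, so λ ≡ 0.
  x = λ² - 21 - 11 = 0 - 32 ≡ 11; y = λ·(21 - 11) - 15 ≡ 28. → (11, 28)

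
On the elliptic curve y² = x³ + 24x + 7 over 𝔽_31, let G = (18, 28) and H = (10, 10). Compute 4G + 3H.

(5, 29)

First 4G:
Double-and-add on 4 = (100)₂. Start with G = (18, 28) for the leading 1-bit.
double: tangent at (18, 28): λ = (3·18² + 24)/(2·28) ≡ 4/25. 25⁻¹ ≡ 5 (mod 31), so λ ≡ 4·5 ≡ 20.
  x = λ² - 18 - 18 = 400 - 36 ≡ 23; y = λ·(18 - 23) - 28 ≡ 27. → (23, 27)
double: tangent at (23, 27): λ = (3·23² + 24)/(2·27) ≡ 30/23. 23⁻¹ ≡ 27 (mod 31) since 23·27 = 621 ≡ 1, so λ ≡ 30·27 ≡ 4.
  x = λ² - 23 - 23 = 16 - 46 ≡ 1; y = λ·(23 - 1) - 27 ≡ 30. → (1, 30)
4G = (1, 30).
Next 3H:
Repeated addition: build up to 3H.
2H: tangent at (10, 10): λ = (3·10² + 24)/(2·10) ≡ 14/20. 20⁻¹ ≡ 14 (mod 31), so λ ≡ 14·14 ≡ 10.
  x = λ² - 10 - 10 = 100 - 20 ≡ 18; y = λ·(10 - 18) - 10 ≡ 3. → (18, 3)
3H: (18, 3) + (10, 10). λ = (10 - 3)/(10 - 18) ≡ 7/23 mod 31. 23⁻¹ ≡ 27 (mod 31), so λ ≡ 3.
  x = λ² - 18 - 10 = 9 - 28 ≡ 12; y = λ·(18 - 12) - 3 ≡ 15. → (12, 15)
3H = (12, 15).
Finally 4G + 3H:
(1, 30) + (12, 15). λ = (15 - 30)/(12 - 1) ≡ 16/11 mod 31. 11⁻¹ ≡ 17 (mod 31) since 11·17 = 187 ≡ 1, so λ ≡ 24.
  x = λ² - 1 - 12 = 576 - 13 ≡ 5; y = λ·(1 - 5) - 30 ≡ 29. → (5, 29)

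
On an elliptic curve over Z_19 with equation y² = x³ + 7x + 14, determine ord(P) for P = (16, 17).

5

2P: tangent at (16, 17): λ = (3·16² + 7)/(2·17) ≡ 15/15. 15⁻¹ ≡ 14 (mod 19), so λ ≡ 15·14 ≡ 1.
  x = λ² - 16 - 16 = 1 - 32 ≡ 7; y = λ·(16 - 7) - 17 ≡ 11. → (7, 11)
3P: (7, 11) + (16, 17). λ = (17 - 11)/(16 - 7) ≡ 6/9 mod 19. 9⁻¹ ≡ 17 (mod 19) since 9·17 = 153 ≡ 1, so λ ≡ 7.
  x = λ² - 7 - 16 = 49 - 23 ≡ 7; y = λ·(7 - 7) - 11 ≡ 8. → (7, 8)
4P: (7, 8) + (16, 17). λ = (17 - 8)/(16 - 7) ≡ 9/9 mod 19. 9⁻¹ ≡ 17 (mod 19), so λ ≡ 1.
  x = λ² - 7 - 16 = 1 - 23 ≡ 16; y = λ·(7 - 16) - 8 ≡ 2. → (16, 2)
5P: (16, 2) + (16, 17): same x and y₁ ≡ -y₂, so the sum is the point at infinity.
5P = the point at infinity, so the order is 5.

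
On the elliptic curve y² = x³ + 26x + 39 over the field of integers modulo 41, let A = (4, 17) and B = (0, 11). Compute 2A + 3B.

(25, 18)

First 2A:
Repeated addition: build up to 2A.
2A: tangent at (4, 17): λ = (3·4² + 26)/(2·17) ≡ 33/34. 34⁻¹ ≡ 35 (mod 41) since 34·35 = 1190 ≡ 1, so λ ≡ 33·35 ≡ 7.
  x = λ² - 4 - 4 = 49 - 8 ≡ 0; y = λ·(4 - 0) - 17 ≡ 11. → (0, 11)
2A = (0, 11).
Next 3B:
Repeated addition: build up to 3B.
2B: tangent at (0, 11): λ = (3·0² + 26)/(2·11) ≡ 26/22. 22⁻¹ ≡ 28 (mod 41), so λ ≡ 26·28 ≡ 31.
  x = λ² - 0 - 0 = 961 - 0 ≡ 18; y = λ·(0 - 18) - 11 ≡ 5. → (18, 5)
3B: (18, 5) + (0, 11). λ = (11 - 5)/(0 - 18) ≡ 6/23 mod 41. 23⁻¹ ≡ 25 (mod 41), so λ ≡ 27.
  x = λ² - 18 - 0 = 729 - 18 ≡ 14; y = λ·(18 - 14) - 5 ≡ 21. → (14, 21)
3B = (14, 21).
Finally 2A + 3B:
(0, 11) + (14, 21). λ = (21 - 11)/(14 - 0) ≡ 10/14 mod 41. 14⁻¹ ≡ 3 (mod 41) since 14·3 = 42 ≡ 1, so λ ≡ 30.
  x = λ² - 0 - 14 = 900 - 14 ≡ 25; y = λ·(0 - 25) - 11 ≡ 18. → (25, 18)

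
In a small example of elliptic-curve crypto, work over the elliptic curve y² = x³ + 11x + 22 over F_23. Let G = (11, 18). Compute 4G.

Double-and-add on 4 = (100)₂. Start with G = (11, 18) for the leading 1-bit.
double: tangent at (11, 18): λ = (3·11² + 11)/(2·18) ≡ 6/13. 13⁻¹ ≡ 16 (mod 23), so λ ≡ 6·16 ≡ 4.
  x = λ² - 11 - 11 = 16 - 22 ≡ 17; y = λ·(11 - 17) - 18 ≡ 4. → (17, 4)
double: tangent at (17, 4): λ = (3·17² + 11)/(2·4) ≡ 4/8. 8⁻¹ ≡ 3 (mod 23) since 8·3 = 24 ≡ 1, so λ ≡ 4·3 ≡ 12.
  x = λ² - 17 - 17 = 144 - 34 ≡ 18; y = λ·(17 - 18) - 4 ≡ 7. → (18, 7)

(18, 7)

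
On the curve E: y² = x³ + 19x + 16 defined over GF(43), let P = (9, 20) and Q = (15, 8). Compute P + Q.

(9, 20) + (15, 8). λ = (8 - 20)/(15 - 9) ≡ 31/6 mod 43. 6⁻¹ ≡ 36 (mod 43), so λ ≡ 41.
  x = λ² - 9 - 15 = 1681 - 24 ≡ 23; y = λ·(9 - 23) - 20 ≡ 8. → (23, 8)

(23, 8)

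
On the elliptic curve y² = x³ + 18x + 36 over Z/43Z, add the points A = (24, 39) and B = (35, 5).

(33, 24)

(24, 39) + (35, 5). λ = (5 - 39)/(35 - 24) ≡ 9/11 mod 43. 11⁻¹ ≡ 4 (mod 43), so λ ≡ 36.
  x = λ² - 24 - 35 = 1296 - 59 ≡ 33; y = λ·(24 - 33) - 39 ≡ 24. → (33, 24)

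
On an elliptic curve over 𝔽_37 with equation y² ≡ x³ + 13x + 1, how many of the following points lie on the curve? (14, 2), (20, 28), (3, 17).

2

(14, 2): 2² ≡ 4, rhs ≡ 4 → on.
(20, 28): 28² ≡ 7, rhs ≡ 10 → off.
(3, 17): 17² ≡ 30, rhs ≡ 30 → on.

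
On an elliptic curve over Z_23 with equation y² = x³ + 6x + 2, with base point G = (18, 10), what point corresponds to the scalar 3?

(10, 2)

Repeated addition: build up to 3G.
2G: tangent at (18, 10): λ = (3·18² + 6)/(2·10) ≡ 12/20. 20⁻¹ ≡ 15 (mod 23), so λ ≡ 12·15 ≡ 19.
  x = λ² - 18 - 18 = 361 - 36 ≡ 3; y = λ·(18 - 3) - 10 ≡ 22. → (3, 22)
3G: (3, 22) + (18, 10). λ = (10 - 22)/(18 - 3) ≡ 11/15 mod 23. 15⁻¹ ≡ 20 (mod 23) since 15·20 = 300 ≡ 1, so λ ≡ 13.
  x = λ² - 3 - 18 = 169 - 21 ≡ 10; y = λ·(3 - 10) - 22 ≡ 2. → (10, 2)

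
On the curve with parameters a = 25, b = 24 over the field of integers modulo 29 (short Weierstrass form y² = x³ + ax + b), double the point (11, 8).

tangent at (11, 8): λ = (3·11² + 25)/(2·8) ≡ 11/16. 16⁻¹ ≡ 20 (mod 29) since 16·20 = 320 ≡ 1, so λ ≡ 11·20 ≡ 17.
  x = λ² - 11 - 11 = 289 - 22 ≡ 6; y = λ·(11 - 6) - 8 ≡ 19. → (6, 19)

(6, 19)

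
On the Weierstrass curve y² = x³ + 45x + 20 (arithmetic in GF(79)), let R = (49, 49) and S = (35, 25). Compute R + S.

(49, 49) + (35, 25). λ = (25 - 49)/(35 - 49) ≡ 55/65 mod 79. 65⁻¹ ≡ 62 (mod 79), so λ ≡ 13.
  x = λ² - 49 - 35 = 169 - 84 ≡ 6; y = λ·(49 - 6) - 49 ≡ 36. → (6, 36)

(6, 36)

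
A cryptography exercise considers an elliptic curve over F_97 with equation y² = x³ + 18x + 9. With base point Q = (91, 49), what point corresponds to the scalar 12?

Double-and-add on 12 = (1100)₂. Start with Q = (91, 49) for the leading 1-bit.
double: tangent at (91, 49): λ = (3·91² + 18)/(2·49) ≡ 29/1. 1⁻¹ ≡ 1 (mod 97), so λ ≡ 29·1 ≡ 29.
  x = λ² - 91 - 91 = 841 - 182 ≡ 77; y = λ·(91 - 77) - 49 ≡ 66. → (77, 66)
add Q: (77, 66) + (91, 49). λ = (49 - 66)/(91 - 77) ≡ 80/14 mod 97. 14⁻¹ ≡ 7 (mod 97) since 14·7 = 98 ≡ 1, so λ ≡ 75.
  x = λ² - 77 - 91 = 5625 - 168 ≡ 25; y = λ·(77 - 25) - 66 ≡ 51. → (25, 51)
double: tangent at (25, 51): λ = (3·25² + 18)/(2·51) ≡ 50/5. 5⁻¹ ≡ 39 (mod 97), so λ ≡ 50·39 ≡ 10.
  x = λ² - 25 - 25 = 100 - 50 ≡ 50; y = λ·(25 - 50) - 51 ≡ 87. → (50, 87)
double: tangent at (50, 87): λ = (3·50² + 18)/(2·87) ≡ 49/77. 77⁻¹ ≡ 63 (mod 97), so λ ≡ 49·63 ≡ 80.
  x = λ² - 50 - 50 = 6400 - 100 ≡ 92; y = λ·(50 - 92) - 87 ≡ 45. → (92, 45)

(92, 45)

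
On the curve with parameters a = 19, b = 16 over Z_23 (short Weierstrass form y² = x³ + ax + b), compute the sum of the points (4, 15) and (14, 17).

(17, 10)

(4, 15) + (14, 17). λ = (17 - 15)/(14 - 4) ≡ 2/10 mod 23. 10⁻¹ ≡ 7 (mod 23), so λ ≡ 14.
  x = λ² - 4 - 14 = 196 - 18 ≡ 17; y = λ·(4 - 17) - 15 ≡ 10. → (17, 10)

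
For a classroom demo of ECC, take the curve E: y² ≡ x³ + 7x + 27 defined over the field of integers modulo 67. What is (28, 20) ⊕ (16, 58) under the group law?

(20, 44)

(28, 20) + (16, 58). λ = (58 - 20)/(16 - 28) ≡ 38/55 mod 67. 55⁻¹ ≡ 39 (mod 67), so λ ≡ 8.
  x = λ² - 28 - 16 = 64 - 44 ≡ 20; y = λ·(28 - 20) - 20 ≡ 44. → (20, 44)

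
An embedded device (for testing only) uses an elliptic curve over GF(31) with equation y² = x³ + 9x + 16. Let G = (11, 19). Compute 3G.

Repeated addition: build up to 3G.
2G: tangent at (11, 19): λ = (3·11² + 9)/(2·19) ≡ 0/7. 7⁻¹ ≡ 9 (mod 31), so λ ≡ 0·9 ≡ 0.
  x = λ² - 11 - 11 = 0 - 22 ≡ 9; y = λ·(11 - 9) - 19 ≡ 12. → (9, 12)
3G: (9, 12) + (11, 19). λ = (19 - 12)/(11 - 9) ≡ 7/2 mod 31. 2⁻¹ ≡ 16 (mod 31) since 2·16 = 32 ≡ 1, so λ ≡ 19.
  x = λ² - 9 - 11 = 361 - 20 ≡ 0; y = λ·(9 - 0) - 12 ≡ 4. → (0, 4)

(0, 4)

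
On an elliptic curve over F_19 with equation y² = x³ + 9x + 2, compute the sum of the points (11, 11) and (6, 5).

(11, 11) + (6, 5). λ = (5 - 11)/(6 - 11) ≡ 13/14 mod 19. 14⁻¹ ≡ 15 (mod 19) since 14·15 = 210 ≡ 1, so λ ≡ 5.
  x = λ² - 11 - 6 = 25 - 17 ≡ 8; y = λ·(11 - 8) - 11 ≡ 4. → (8, 4)

(8, 4)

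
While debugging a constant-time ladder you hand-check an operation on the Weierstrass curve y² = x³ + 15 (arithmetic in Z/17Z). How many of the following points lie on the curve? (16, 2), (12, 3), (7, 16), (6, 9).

2

(16, 2): 2² ≡ 4, rhs ≡ 14 → off.
(12, 3): 3² ≡ 9, rhs ≡ 9 → on.
(7, 16): 16² ≡ 1, rhs ≡ 1 → on.
(6, 9): 9² ≡ 13, rhs ≡ 10 → off.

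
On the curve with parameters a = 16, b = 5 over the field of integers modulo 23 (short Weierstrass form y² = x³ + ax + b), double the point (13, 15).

tangent at (13, 15): λ = (3·13² + 16)/(2·15) ≡ 17/7. 7⁻¹ ≡ 10 (mod 23), so λ ≡ 17·10 ≡ 9.
  x = λ² - 13 - 13 = 81 - 26 ≡ 9; y = λ·(13 - 9) - 15 ≡ 21. → (9, 21)

(9, 21)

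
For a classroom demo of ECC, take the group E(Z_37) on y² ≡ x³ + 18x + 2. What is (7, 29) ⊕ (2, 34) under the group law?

(7, 29) + (2, 34). λ = (34 - 29)/(2 - 7) ≡ 5/32 mod 37. 32⁻¹ ≡ 22 (mod 37) since 32·22 = 704 ≡ 1, so λ ≡ 36.
  x = λ² - 7 - 2 = 1296 - 9 ≡ 29; y = λ·(7 - 29) - 29 ≡ 30. → (29, 30)

(29, 30)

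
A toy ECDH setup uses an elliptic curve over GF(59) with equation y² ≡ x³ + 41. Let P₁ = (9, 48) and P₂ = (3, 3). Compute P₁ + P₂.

(9, 48) + (3, 3). λ = (3 - 48)/(3 - 9) ≡ 14/53 mod 59. 53⁻¹ ≡ 49 (mod 59) since 53·49 = 2597 ≡ 1, so λ ≡ 37.
  x = λ² - 9 - 3 = 1369 - 12 ≡ 0; y = λ·(9 - 0) - 48 ≡ 49. → (0, 49)

(0, 49)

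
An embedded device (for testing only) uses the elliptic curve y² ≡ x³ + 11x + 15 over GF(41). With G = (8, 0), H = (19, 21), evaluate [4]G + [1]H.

First 4G:
Double-and-add on 4 = (100)₂. Start with G = (8, 0) for the leading 1-bit.
double: (8, 0) + (8, 0): same x and y₁ ≡ -y₂, so the sum is ∞.
double: ∞ + ∞ = ∞ (identity).
4G = ∞.
Finally 4G + H:
∞ + (19, 21) = (19, 21) (identity).

(19, 21)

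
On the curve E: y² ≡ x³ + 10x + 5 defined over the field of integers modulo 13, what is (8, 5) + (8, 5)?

tangent at (8, 5): λ = (3·8² + 10)/(2·5) ≡ 7/10. 10⁻¹ ≡ 4 (mod 13), so λ ≡ 7·4 ≡ 2.
  x = λ² - 8 - 8 = 4 - 16 ≡ 1; y = λ·(8 - 1) - 5 ≡ 9. → (1, 9)

(1, 9)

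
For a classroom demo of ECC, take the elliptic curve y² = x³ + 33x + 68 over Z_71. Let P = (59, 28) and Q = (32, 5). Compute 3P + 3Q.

(32, 66)

First 3P:
Repeated addition: build up to 3P.
2P: tangent at (59, 28): λ = (3·59² + 33)/(2·28) ≡ 39/56. 56⁻¹ ≡ 52 (mod 71), so λ ≡ 39·52 ≡ 40.
  x = λ² - 59 - 59 = 1600 - 118 ≡ 62; y = λ·(59 - 62) - 28 ≡ 65. → (62, 65)
3P: (62, 65) + (59, 28). λ = (28 - 65)/(59 - 62) ≡ 34/68 mod 71. 68⁻¹ ≡ 47 (mod 71), so λ ≡ 36.
  x = λ² - 62 - 59 = 1296 - 121 ≡ 39; y = λ·(62 - 39) - 65 ≡ 53. → (39, 53)
3P = (39, 53).
Next 3Q:
Repeated addition: build up to 3Q.
2Q: tangent at (32, 5): λ = (3·32² + 33)/(2·5) ≡ 52/10. 10⁻¹ ≡ 64 (mod 71), so λ ≡ 52·64 ≡ 62.
  x = λ² - 32 - 32 = 3844 - 64 ≡ 17; y = λ·(32 - 17) - 5 ≡ 2. → (17, 2)
3Q: (17, 2) + (32, 5). λ = (5 - 2)/(32 - 17) ≡ 3/15 mod 71. 15⁻¹ ≡ 19 (mod 71) since 15·19 = 285 ≡ 1, so λ ≡ 57.
  x = λ² - 17 - 32 = 3249 - 49 ≡ 5; y = λ·(17 - 5) - 2 ≡ 43. → (5, 43)
3Q = (5, 43).
Finally 3P + 3Q:
(39, 53) + (5, 43). λ = (43 - 53)/(5 - 39) ≡ 61/37 mod 71. 37⁻¹ ≡ 48 (mod 71), so λ ≡ 17.
  x = λ² - 39 - 5 = 289 - 44 ≡ 32; y = λ·(39 - 32) - 53 ≡ 66. → (32, 66)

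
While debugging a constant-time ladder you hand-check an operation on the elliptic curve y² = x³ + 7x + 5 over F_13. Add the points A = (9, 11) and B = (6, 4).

(9, 11) + (6, 4). λ = (4 - 11)/(6 - 9) ≡ 6/10 mod 13. 10⁻¹ ≡ 4 (mod 13), so λ ≡ 11.
  x = λ² - 9 - 6 = 121 - 15 ≡ 2; y = λ·(9 - 2) - 11 ≡ 1. → (2, 1)

(2, 1)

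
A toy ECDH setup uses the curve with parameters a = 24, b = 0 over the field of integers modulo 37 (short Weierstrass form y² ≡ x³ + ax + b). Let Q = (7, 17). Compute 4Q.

Repeated addition: build up to 4Q.
2Q: tangent at (7, 17): λ = (3·7² + 24)/(2·17) ≡ 23/34. 34⁻¹ ≡ 12 (mod 37), so λ ≡ 23·12 ≡ 17.
  x = λ² - 7 - 7 = 289 - 14 ≡ 16; y = λ·(7 - 16) - 17 ≡ 15. → (16, 15)
3Q: (16, 15) + (7, 17). λ = (17 - 15)/(7 - 16) ≡ 2/28 mod 37. 28⁻¹ ≡ 4 (mod 37), so λ ≡ 8.
  x = λ² - 16 - 7 = 64 - 23 ≡ 4; y = λ·(16 - 4) - 15 ≡ 7. → (4, 7)
4Q: (4, 7) + (7, 17). λ = (17 - 7)/(7 - 4) ≡ 10/3 mod 37. 3⁻¹ ≡ 25 (mod 37) since 3·25 = 75 ≡ 1, so λ ≡ 28.
  x = λ² - 4 - 7 = 784 - 11 ≡ 33; y = λ·(4 - 33) - 7 ≡ 32. → (33, 32)

(33, 32)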